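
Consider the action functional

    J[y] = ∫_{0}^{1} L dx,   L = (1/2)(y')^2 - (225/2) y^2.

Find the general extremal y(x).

The Lagrangian is L = (1/2)(y')^2 - (225/2) y^2.
∂L/∂y = -225y.
∂L/∂y' = y'.
The Euler-Lagrange equation d/dx(∂L/∂y') − ∂L/∂y = 0 becomes:
    y'' + 225 y = 0
General solution: y(x) = A sin(15x) + B cos(15x), where A and B are arbitrary constants fixed by the endpoint conditions.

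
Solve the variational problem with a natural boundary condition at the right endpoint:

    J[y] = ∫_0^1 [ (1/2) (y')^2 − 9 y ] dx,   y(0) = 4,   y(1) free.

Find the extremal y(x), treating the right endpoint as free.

The Lagrangian L = (1/2) (y')^2 − 9 y gives
    ∂L/∂y = −9,   ∂L/∂y' = y'.
Euler-Lagrange: d/dx(y') − (−9) = 0, i.e. y'' + 9 = 0, so
    y(x) = −(9/2) x^2 + C1 x + C2.
Fixed left endpoint y(0) = 4 ⇒ C2 = 4.
The right endpoint x = 1 is free, so the natural (transversality) condition is ∂L/∂y' |_{x=1} = 0, i.e. y'(1) = 0.
Compute y'(x) = −9 x + C1, so y'(1) = −9 + C1 = 0 ⇒ C1 = 9.
Therefore the extremal is
    y(x) = −(9/2) x^2 + 9 x + 4.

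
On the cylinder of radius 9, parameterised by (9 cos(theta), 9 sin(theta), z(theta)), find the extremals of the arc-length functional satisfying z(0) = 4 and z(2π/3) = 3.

Parameterise the cylinder of radius R = 9 as
    r(θ) = (9 cos θ, 9 sin θ, z(θ)).
The arc-length element is
    ds = sqrt(81 + (dz/dθ)^2) dθ,
so the Lagrangian is L = sqrt(81 + z'^2).
L depends on z' only, not on z or θ, so ∂L/∂z = 0 and
    ∂L/∂z' = z' / sqrt(81 + z'^2).
The Euler-Lagrange equation gives
    d/dθ( z' / sqrt(81 + z'^2) ) = 0,
so z' is constant. Integrating once:
    z(θ) = a θ + b,
a helix on the cylinder (a straight line when the cylinder is unrolled). The constants a, b are determined by the endpoint conditions.
With endpoint conditions z(0) = 4 and z(2π/3) = 3: from z(0) = b we get b = 4, and a·2π/3 + 4 = 3 gives a = -3/(2π), so
    z(θ) = (-3/(2π)) θ + 4.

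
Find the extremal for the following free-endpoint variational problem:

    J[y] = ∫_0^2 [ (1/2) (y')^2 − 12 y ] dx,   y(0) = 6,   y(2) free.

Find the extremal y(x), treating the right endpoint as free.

The Lagrangian L = (1/2) (y')^2 − 12 y gives
    ∂L/∂y = −12,   ∂L/∂y' = y'.
Euler-Lagrange: d/dx(y') − (−12) = 0, i.e. y'' + 12 = 0, so
    y(x) = −(12/2) x^2 + C1 x + C2.
Fixed left endpoint y(0) = 6 ⇒ C2 = 6.
The right endpoint x = 2 is free, so the natural (transversality) condition is ∂L/∂y' |_{x=2} = 0, i.e. y'(2) = 0.
Compute y'(x) = −12 x + C1, so y'(2) = −24 + C1 = 0 ⇒ C1 = 24.
Therefore the extremal is
    y(x) = −6 x^2 + 24 x + 6.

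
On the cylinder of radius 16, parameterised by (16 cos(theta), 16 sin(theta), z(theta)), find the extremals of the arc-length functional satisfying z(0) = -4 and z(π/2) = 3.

Parameterise the cylinder of radius R = 16 as
    r(θ) = (16 cos θ, 16 sin θ, z(θ)).
The arc-length element is
    ds = sqrt(256 + (dz/dθ)^2) dθ,
so the Lagrangian is L = sqrt(256 + z'^2).
L depends on z' only, not on z or θ, so ∂L/∂z = 0 and
    ∂L/∂z' = z' / sqrt(256 + z'^2).
The Euler-Lagrange equation gives
    d/dθ( z' / sqrt(256 + z'^2) ) = 0,
so z' is constant. Integrating once:
    z(θ) = a θ + b,
a helix on the cylinder (a straight line when the cylinder is unrolled). The constants a, b are determined by the endpoint conditions.
With endpoint conditions z(0) = -4 and z(π/2) = 3: from z(0) = b we get b = -4, and a·π/2 + -4 = 3 gives a = 14/π, so
    z(θ) = (14/π) θ − 4.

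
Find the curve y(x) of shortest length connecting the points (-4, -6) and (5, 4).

Arc-length functional: J[y] = ∫ sqrt(1 + (y')^2) dx.
Lagrangian L = sqrt(1 + (y')^2) has no explicit y dependence, so ∂L/∂y = 0 and the Euler-Lagrange equation gives
    d/dx( y' / sqrt(1 + (y')^2) ) = 0  ⇒  y' / sqrt(1 + (y')^2) = const.
Hence y' is constant, so y(x) is affine.
Fitting the endpoints (-4, -6) and (5, 4):
    slope m = (4 − (-6)) / (5 − (-4)) = 10/9,
    intercept c = (-6) − m·(-4) = -14/9.
Extremal: y(x) = (10/9) x - 14/9.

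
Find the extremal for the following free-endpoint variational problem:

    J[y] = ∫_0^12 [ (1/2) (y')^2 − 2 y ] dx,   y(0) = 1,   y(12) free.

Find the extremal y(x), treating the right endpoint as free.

The Lagrangian L = (1/2) (y')^2 − 2 y gives
    ∂L/∂y = −2,   ∂L/∂y' = y'.
Euler-Lagrange: d/dx(y') − (−2) = 0, i.e. y'' + 2 = 0, so
    y(x) = −(2/2) x^2 + C1 x + C2.
Fixed left endpoint y(0) = 1 ⇒ C2 = 1.
The right endpoint x = 12 is free, so the natural (transversality) condition is ∂L/∂y' |_{x=12} = 0, i.e. y'(12) = 0.
Compute y'(x) = −2 x + C1, so y'(12) = −24 + C1 = 0 ⇒ C1 = 24.
Therefore the extremal is
    y(x) = −x^2 + 24 x + 1.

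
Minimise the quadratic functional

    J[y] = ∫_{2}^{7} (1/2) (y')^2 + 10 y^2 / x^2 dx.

The Lagrangian is L = (1/2) (y')^2 + 10 y^2 / x^2.
Compute ∂L/∂y = 20y/x^2, ∂L/∂y' = y'.
The Euler-Lagrange equation d/dx(∂L/∂y') − ∂L/∂y = 0 reduces to
    y'' − 20/x^2 · y = 0  (x > 0).
Its general solution is
    y(x) = A x^5 + B x^(-4),
with A, B fixed by the endpoint conditions.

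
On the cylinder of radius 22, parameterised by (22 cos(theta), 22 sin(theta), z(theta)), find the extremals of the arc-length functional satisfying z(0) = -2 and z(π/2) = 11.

Parameterise the cylinder of radius R = 22 as
    r(θ) = (22 cos θ, 22 sin θ, z(θ)).
The arc-length element is
    ds = sqrt(484 + (dz/dθ)^2) dθ,
so the Lagrangian is L = sqrt(484 + z'^2).
L depends on z' only, not on z or θ, so ∂L/∂z = 0 and
    ∂L/∂z' = z' / sqrt(484 + z'^2).
The Euler-Lagrange equation gives
    d/dθ( z' / sqrt(484 + z'^2) ) = 0,
so z' is constant. Integrating once:
    z(θ) = a θ + b,
a helix on the cylinder (a straight line when the cylinder is unrolled). The constants a, b are determined by the endpoint conditions.
With endpoint conditions z(0) = -2 and z(π/2) = 11: from z(0) = b we get b = -2, and a·π/2 + -2 = 11 gives a = 26/π, so
    z(θ) = (26/π) θ − 2.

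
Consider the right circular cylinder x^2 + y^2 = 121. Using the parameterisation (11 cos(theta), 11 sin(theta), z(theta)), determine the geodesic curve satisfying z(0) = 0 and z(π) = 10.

Parameterise the cylinder of radius R = 11 as
    r(θ) = (11 cos θ, 11 sin θ, z(θ)).
The arc-length element is
    ds = sqrt(121 + (dz/dθ)^2) dθ,
so the Lagrangian is L = sqrt(121 + z'^2).
L depends on z' only, not on z or θ, so ∂L/∂z = 0 and
    ∂L/∂z' = z' / sqrt(121 + z'^2).
The Euler-Lagrange equation gives
    d/dθ( z' / sqrt(121 + z'^2) ) = 0,
so z' is constant. Integrating once:
    z(θ) = a θ + b,
a helix on the cylinder (a straight line when the cylinder is unrolled). The constants a, b are determined by the endpoint conditions.
With endpoint conditions z(0) = 0 and z(π) = 10: from z(0) = b we get b = 0, and a·π + 0 = 10 gives a = 10/π, so
    z(θ) = (10/π) θ.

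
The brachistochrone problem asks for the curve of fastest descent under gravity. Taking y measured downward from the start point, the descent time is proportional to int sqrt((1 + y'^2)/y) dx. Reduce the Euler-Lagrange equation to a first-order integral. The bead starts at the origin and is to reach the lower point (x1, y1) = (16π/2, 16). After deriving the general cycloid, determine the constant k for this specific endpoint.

The Lagrangian L = sqrt((1 + y'^2) / y) has no explicit x dependence, so the Beltrami identity applies:
    L − y' ∂L/∂y' = C.
Compute ∂L/∂y' = y' / sqrt(y (1 + y'^2)).
Substitute:
    sqrt((1 + y'^2)/y) − y'·y' / sqrt(y (1 + y'^2))
    = (1 + y'^2) / sqrt(y (1 + y'^2)) − y'^2 / sqrt(y (1 + y'^2))
    = 1 / sqrt(y (1 + y'^2)) = C.
Squaring and rearranging gives the first integral
    y (1 + y'^2) = 1/C^2 =: k   (constant).
Solving this first-order ODE by the substitution
    y = (k/2)(1 − cos θ)
yields the cycloid parameterisation
    x(θ) = (k/2)(θ − sin θ),   y(θ) = (k/2)(1 − cos θ).
The constant k is fixed by the endpoint condition.
Now fit the given lower endpoint (x1, y1) = (16π/2, 16). At the bottom of the first arch (θ = π), the parametric equations give
    y(π) = (k/2)(1 − cos π) = k,
    x(π) = (k/2)(π − sin π) = kπ/2.
Matching y(π) = 16 gives k = 16, consistent with x(π) = 16π/2. Therefore the specific cycloid is
    x(θ) = (16/2)(θ − sin θ),   y(θ) = (16/2)(1 − cos θ).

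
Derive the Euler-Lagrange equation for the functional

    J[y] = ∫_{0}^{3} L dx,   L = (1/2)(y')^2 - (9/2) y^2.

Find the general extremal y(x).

The Lagrangian is L = (1/2)(y')^2 - (9/2) y^2.
∂L/∂y = -9y.
∂L/∂y' = y'.
The Euler-Lagrange equation d/dx(∂L/∂y') − ∂L/∂y = 0 becomes:
    y'' + 9 y = 0
General solution: y(x) = A sin(3x) + B cos(3x), where A and B are arbitrary constants fixed by the endpoint conditions.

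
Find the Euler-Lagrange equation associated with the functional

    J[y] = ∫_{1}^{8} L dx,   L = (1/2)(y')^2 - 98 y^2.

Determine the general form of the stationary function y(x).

The Lagrangian is L = (1/2)(y')^2 - 98 y^2.
∂L/∂y = -196y.
∂L/∂y' = y'.
The Euler-Lagrange equation d/dx(∂L/∂y') − ∂L/∂y = 0 becomes:
    y'' + 196 y = 0
General solution: y(x) = A sin(14x) + B cos(14x), where A and B are arbitrary constants fixed by the endpoint conditions.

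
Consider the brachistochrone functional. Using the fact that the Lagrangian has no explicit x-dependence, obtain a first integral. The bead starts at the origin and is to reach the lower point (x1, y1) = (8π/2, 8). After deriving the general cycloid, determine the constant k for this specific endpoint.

The Lagrangian L = sqrt((1 + y'^2) / y) has no explicit x dependence, so the Beltrami identity applies:
    L − y' ∂L/∂y' = C.
Compute ∂L/∂y' = y' / sqrt(y (1 + y'^2)).
Substitute:
    sqrt((1 + y'^2)/y) − y'·y' / sqrt(y (1 + y'^2))
    = (1 + y'^2) / sqrt(y (1 + y'^2)) − y'^2 / sqrt(y (1 + y'^2))
    = 1 / sqrt(y (1 + y'^2)) = C.
Squaring and rearranging gives the first integral
    y (1 + y'^2) = 1/C^2 =: k   (constant).
Solving this first-order ODE by the substitution
    y = (k/2)(1 − cos θ)
yields the cycloid parameterisation
    x(θ) = (k/2)(θ − sin θ),   y(θ) = (k/2)(1 − cos θ).
The constant k is fixed by the endpoint condition.
Now fit the given lower endpoint (x1, y1) = (8π/2, 8). At the bottom of the first arch (θ = π), the parametric equations give
    y(π) = (k/2)(1 − cos π) = k,
    x(π) = (k/2)(π − sin π) = kπ/2.
Matching y(π) = 8 gives k = 8, consistent with x(π) = 8π/2. Therefore the specific cycloid is
    x(θ) = (8/2)(θ − sin θ),   y(θ) = (8/2)(1 − cos θ).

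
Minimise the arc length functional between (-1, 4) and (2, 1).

Arc-length functional: J[y] = ∫ sqrt(1 + (y')^2) dx.
Lagrangian L = sqrt(1 + (y')^2) has no explicit y dependence, so ∂L/∂y = 0 and the Euler-Lagrange equation gives
    d/dx( y' / sqrt(1 + (y')^2) ) = 0  ⇒  y' / sqrt(1 + (y')^2) = const.
Hence y' is constant, so y(x) is affine.
Fitting the endpoints (-1, 4) and (2, 1):
    slope m = (1 − 4) / (2 − (-1)) = -1,
    intercept c = 4 − m·(-1) = 3.
Extremal: y(x) = -x + 3.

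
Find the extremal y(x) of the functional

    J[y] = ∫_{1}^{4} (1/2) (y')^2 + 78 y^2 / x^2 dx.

The Lagrangian is L = (1/2) (y')^2 + 78 y^2 / x^2.
Compute ∂L/∂y = 156y/x^2, ∂L/∂y' = y'.
The Euler-Lagrange equation d/dx(∂L/∂y') − ∂L/∂y = 0 reduces to
    y'' − 156/x^2 · y = 0  (x > 0).
Its general solution is
    y(x) = A x^13 + B x^(-12),
with A, B fixed by the endpoint conditions.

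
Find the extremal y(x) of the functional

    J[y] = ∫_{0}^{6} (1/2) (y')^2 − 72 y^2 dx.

The Lagrangian is L = (1/2) (y')^2 − 72 y^2.
Compute ∂L/∂y = -144y, ∂L/∂y' = y'.
The Euler-Lagrange equation d/dx(∂L/∂y') − ∂L/∂y = 0 reduces to
    y'' + 144 y = 0.
Its general solution is
    y(x) = A sin(12x) + B cos(12x),
with A, B fixed by the endpoint conditions.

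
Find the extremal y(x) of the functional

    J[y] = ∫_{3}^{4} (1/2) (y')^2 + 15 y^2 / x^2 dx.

The Lagrangian is L = (1/2) (y')^2 + 15 y^2 / x^2.
Compute ∂L/∂y = 30y/x^2, ∂L/∂y' = y'.
The Euler-Lagrange equation d/dx(∂L/∂y') − ∂L/∂y = 0 reduces to
    y'' − 30/x^2 · y = 0  (x > 0).
Its general solution is
    y(x) = A x^6 + B x^(-5),
with A, B fixed by the endpoint conditions.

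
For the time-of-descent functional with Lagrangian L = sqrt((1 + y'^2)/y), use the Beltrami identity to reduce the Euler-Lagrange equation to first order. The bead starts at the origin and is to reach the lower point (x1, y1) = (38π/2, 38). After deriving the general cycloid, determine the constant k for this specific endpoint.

The Lagrangian L = sqrt((1 + y'^2) / y) has no explicit x dependence, so the Beltrami identity applies:
    L − y' ∂L/∂y' = C.
Compute ∂L/∂y' = y' / sqrt(y (1 + y'^2)).
Substitute:
    sqrt((1 + y'^2)/y) − y'·y' / sqrt(y (1 + y'^2))
    = (1 + y'^2) / sqrt(y (1 + y'^2)) − y'^2 / sqrt(y (1 + y'^2))
    = 1 / sqrt(y (1 + y'^2)) = C.
Squaring and rearranging gives the first integral
    y (1 + y'^2) = 1/C^2 =: k   (constant).
Solving this first-order ODE by the substitution
    y = (k/2)(1 − cos θ)
yields the cycloid parameterisation
    x(θ) = (k/2)(θ − sin θ),   y(θ) = (k/2)(1 − cos θ).
The constant k is fixed by the endpoint condition.
Now fit the given lower endpoint (x1, y1) = (38π/2, 38). At the bottom of the first arch (θ = π), the parametric equations give
    y(π) = (k/2)(1 − cos π) = k,
    x(π) = (k/2)(π − sin π) = kπ/2.
Matching y(π) = 38 gives k = 38, consistent with x(π) = 38π/2. Therefore the specific cycloid is
    x(θ) = (38/2)(θ − sin θ),   y(θ) = (38/2)(1 − cos θ).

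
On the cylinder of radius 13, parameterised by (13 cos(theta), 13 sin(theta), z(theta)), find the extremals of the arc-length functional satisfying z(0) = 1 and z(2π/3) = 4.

Parameterise the cylinder of radius R = 13 as
    r(θ) = (13 cos θ, 13 sin θ, z(θ)).
The arc-length element is
    ds = sqrt(169 + (dz/dθ)^2) dθ,
so the Lagrangian is L = sqrt(169 + z'^2).
L depends on z' only, not on z or θ, so ∂L/∂z = 0 and
    ∂L/∂z' = z' / sqrt(169 + z'^2).
The Euler-Lagrange equation gives
    d/dθ( z' / sqrt(169 + z'^2) ) = 0,
so z' is constant. Integrating once:
    z(θ) = a θ + b,
a helix on the cylinder (a straight line when the cylinder is unrolled). The constants a, b are determined by the endpoint conditions.
With endpoint conditions z(0) = 1 and z(2π/3) = 4: from z(0) = b we get b = 1, and a·2π/3 + 1 = 4 gives a = 9/(2π), so
    z(θ) = (9/(2π)) θ + 1.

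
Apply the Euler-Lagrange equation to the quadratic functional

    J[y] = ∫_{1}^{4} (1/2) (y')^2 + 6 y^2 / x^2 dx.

The Lagrangian is L = (1/2) (y')^2 + 6 y^2 / x^2.
Compute ∂L/∂y = 12y/x^2, ∂L/∂y' = y'.
The Euler-Lagrange equation d/dx(∂L/∂y') − ∂L/∂y = 0 reduces to
    y'' − 12/x^2 · y = 0  (x > 0).
Its general solution is
    y(x) = A x^4 + B x^(-3),
with A, B fixed by the endpoint conditions.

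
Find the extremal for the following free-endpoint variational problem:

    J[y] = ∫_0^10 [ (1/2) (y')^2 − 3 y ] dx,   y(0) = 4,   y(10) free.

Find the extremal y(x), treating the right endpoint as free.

The Lagrangian L = (1/2) (y')^2 − 3 y gives
    ∂L/∂y = −3,   ∂L/∂y' = y'.
Euler-Lagrange: d/dx(y') − (−3) = 0, i.e. y'' + 3 = 0, so
    y(x) = −(3/2) x^2 + C1 x + C2.
Fixed left endpoint y(0) = 4 ⇒ C2 = 4.
The right endpoint x = 10 is free, so the natural (transversality) condition is ∂L/∂y' |_{x=10} = 0, i.e. y'(10) = 0.
Compute y'(x) = −3 x + C1, so y'(10) = −30 + C1 = 0 ⇒ C1 = 30.
Therefore the extremal is
    y(x) = −(3/2) x^2 + 30 x + 4.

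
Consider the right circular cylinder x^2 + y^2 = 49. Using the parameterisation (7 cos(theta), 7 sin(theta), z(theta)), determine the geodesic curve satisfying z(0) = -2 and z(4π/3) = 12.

Parameterise the cylinder of radius R = 7 as
    r(θ) = (7 cos θ, 7 sin θ, z(θ)).
The arc-length element is
    ds = sqrt(49 + (dz/dθ)^2) dθ,
so the Lagrangian is L = sqrt(49 + z'^2).
L depends on z' only, not on z or θ, so ∂L/∂z = 0 and
    ∂L/∂z' = z' / sqrt(49 + z'^2).
The Euler-Lagrange equation gives
    d/dθ( z' / sqrt(49 + z'^2) ) = 0,
so z' is constant. Integrating once:
    z(θ) = a θ + b,
a helix on the cylinder (a straight line when the cylinder is unrolled). The constants a, b are determined by the endpoint conditions.
With endpoint conditions z(0) = -2 and z(4π/3) = 12: from z(0) = b we get b = -2, and a·4π/3 + -2 = 12 gives a = 21/(2π), so
    z(θ) = (21/(2π)) θ − 2.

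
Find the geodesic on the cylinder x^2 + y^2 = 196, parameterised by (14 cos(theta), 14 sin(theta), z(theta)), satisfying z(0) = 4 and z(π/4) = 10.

Parameterise the cylinder of radius R = 14 as
    r(θ) = (14 cos θ, 14 sin θ, z(θ)).
The arc-length element is
    ds = sqrt(196 + (dz/dθ)^2) dθ,
so the Lagrangian is L = sqrt(196 + z'^2).
L depends on z' only, not on z or θ, so ∂L/∂z = 0 and
    ∂L/∂z' = z' / sqrt(196 + z'^2).
The Euler-Lagrange equation gives
    d/dθ( z' / sqrt(196 + z'^2) ) = 0,
so z' is constant. Integrating once:
    z(θ) = a θ + b,
a helix on the cylinder (a straight line when the cylinder is unrolled). The constants a, b are determined by the endpoint conditions.
With endpoint conditions z(0) = 4 and z(π/4) = 10: from z(0) = b we get b = 4, and a·π/4 + 4 = 10 gives a = 24/π, so
    z(θ) = (24/π) θ + 4.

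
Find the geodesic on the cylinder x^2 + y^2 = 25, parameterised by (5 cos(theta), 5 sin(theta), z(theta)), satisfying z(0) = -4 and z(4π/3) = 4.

Parameterise the cylinder of radius R = 5 as
    r(θ) = (5 cos θ, 5 sin θ, z(θ)).
The arc-length element is
    ds = sqrt(25 + (dz/dθ)^2) dθ,
so the Lagrangian is L = sqrt(25 + z'^2).
L depends on z' only, not on z or θ, so ∂L/∂z = 0 and
    ∂L/∂z' = z' / sqrt(25 + z'^2).
The Euler-Lagrange equation gives
    d/dθ( z' / sqrt(25 + z'^2) ) = 0,
so z' is constant. Integrating once:
    z(θ) = a θ + b,
a helix on the cylinder (a straight line when the cylinder is unrolled). The constants a, b are determined by the endpoint conditions.
With endpoint conditions z(0) = -4 and z(4π/3) = 4: from z(0) = b we get b = -4, and a·4π/3 + -4 = 4 gives a = 6/π, so
    z(θ) = (6/π) θ − 4.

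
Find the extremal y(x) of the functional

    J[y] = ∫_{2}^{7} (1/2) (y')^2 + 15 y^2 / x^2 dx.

The Lagrangian is L = (1/2) (y')^2 + 15 y^2 / x^2.
Compute ∂L/∂y = 30y/x^2, ∂L/∂y' = y'.
The Euler-Lagrange equation d/dx(∂L/∂y') − ∂L/∂y = 0 reduces to
    y'' − 30/x^2 · y = 0  (x > 0).
Its general solution is
    y(x) = A x^6 + B x^(-5),
with A, B fixed by the endpoint conditions.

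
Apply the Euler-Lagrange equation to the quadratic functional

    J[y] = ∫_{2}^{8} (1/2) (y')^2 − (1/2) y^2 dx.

The Lagrangian is L = (1/2) (y')^2 − (1/2) y^2.
Compute ∂L/∂y = -y, ∂L/∂y' = y'.
The Euler-Lagrange equation d/dx(∂L/∂y') − ∂L/∂y = 0 reduces to
    y'' + y = 0.
Its general solution is
    y(x) = A sin(x) + B cos(x),
with A, B fixed by the endpoint conditions.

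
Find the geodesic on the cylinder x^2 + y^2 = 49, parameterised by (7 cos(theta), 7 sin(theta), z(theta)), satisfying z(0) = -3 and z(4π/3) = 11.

Parameterise the cylinder of radius R = 7 as
    r(θ) = (7 cos θ, 7 sin θ, z(θ)).
The arc-length element is
    ds = sqrt(49 + (dz/dθ)^2) dθ,
so the Lagrangian is L = sqrt(49 + z'^2).
L depends on z' only, not on z or θ, so ∂L/∂z = 0 and
    ∂L/∂z' = z' / sqrt(49 + z'^2).
The Euler-Lagrange equation gives
    d/dθ( z' / sqrt(49 + z'^2) ) = 0,
so z' is constant. Integrating once:
    z(θ) = a θ + b,
a helix on the cylinder (a straight line when the cylinder is unrolled). The constants a, b are determined by the endpoint conditions.
With endpoint conditions z(0) = -3 and z(4π/3) = 11: from z(0) = b we get b = -3, and a·4π/3 + -3 = 11 gives a = 21/(2π), so
    z(θ) = (21/(2π)) θ − 3.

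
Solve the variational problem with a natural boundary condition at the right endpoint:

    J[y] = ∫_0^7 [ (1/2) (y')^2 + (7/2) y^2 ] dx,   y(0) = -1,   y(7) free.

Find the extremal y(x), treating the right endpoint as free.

The Lagrangian L = (1/2) (y')^2 + (7/2) y^2 gives
    ∂L/∂y = 7 y,   ∂L/∂y' = y'.
Euler-Lagrange: y'' − 7 y = 0.
With k = sqrt(7), the general solution is
    y(x) = A cosh(sqrt(7) x) + B sinh(sqrt(7) x).
Fixed left endpoint y(0) = -1 ⇒ A = -1.
The right endpoint x = 7 is free, so the natural (transversality) condition is ∂L/∂y' |_{x=7} = 0, i.e. y'(7) = 0.
Compute y'(x) = A k sinh(k x) + B k cosh(k x), so
    y'(7) = A k sinh(k·7) + B k cosh(k·7) = 0
    ⇒ B = −A tanh(k·7) = tanh(sqrt(7)·7).
Therefore the extremal is
    y(x) = −cosh(sqrt(7) x) + tanh(sqrt(7)·7) sinh(sqrt(7) x).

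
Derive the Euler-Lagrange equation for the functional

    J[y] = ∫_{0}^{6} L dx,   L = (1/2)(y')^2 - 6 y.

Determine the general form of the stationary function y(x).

The Lagrangian is L = (1/2)(y')^2 - 6 y.
∂L/∂y = -6.
∂L/∂y' = y'.
The Euler-Lagrange equation d/dx(∂L/∂y') − ∂L/∂y = 0 becomes:
    y'' + 6 = 0
General solution: y(x) = -3 x^2 + A x + B, where A and B are arbitrary constants fixed by the endpoint conditions.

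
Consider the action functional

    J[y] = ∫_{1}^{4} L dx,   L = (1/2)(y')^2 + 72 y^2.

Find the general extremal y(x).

The Lagrangian is L = (1/2)(y')^2 + 72 y^2.
∂L/∂y = 144y.
∂L/∂y' = y'.
The Euler-Lagrange equation d/dx(∂L/∂y') − ∂L/∂y = 0 becomes:
    y'' - 144 y = 0
General solution: y(x) = A e^(12x) + B e^(-12x), where A and B are arbitrary constants fixed by the endpoint conditions.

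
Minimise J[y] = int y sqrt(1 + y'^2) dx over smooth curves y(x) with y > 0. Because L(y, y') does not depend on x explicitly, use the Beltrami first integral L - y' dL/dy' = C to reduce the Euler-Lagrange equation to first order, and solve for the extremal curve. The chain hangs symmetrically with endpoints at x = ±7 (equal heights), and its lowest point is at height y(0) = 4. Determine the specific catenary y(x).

The Lagrangian L(y, y') = y sqrt(1 + y'^2) has no explicit x dependence, so the Beltrami identity applies:
    L − y' ∂L/∂y' = C.
Compute ∂L/∂y' = y · y' / sqrt(1 + y'^2). Then
    L − y' ∂L/∂y'
    = y sqrt(1 + y'^2) − y · y'^2 / sqrt(1 + y'^2)
    = y (1 + y'^2 − y'^2) / sqrt(1 + y'^2)
    = y / sqrt(1 + y'^2) = C.
Squaring gives y^2 = C^2 (1 + y'^2), i.e.
    y'^2 = y^2 / C^2 − 1.
Separating variables,
    dy / sqrt(y^2 − C^2) = dx / C,
and integrating gives arccosh(y / C) = (x − a)/C, so
    y(x) = C cosh((x − a)/C),
the catenary. The constants C and a are fixed by the two endpoint conditions (and, for the hanging-chain problem, the length constraint selects C).
Now fit the given data. The endpoints x = ±7 are symmetric at equal height, so the catenary is even about its minimum: a = 0 and y(x) = C cosh(x/C). The lowest point is y(0) = C cosh(0) = C, and we are told y(0) = 4, so C = 4. Therefore
    y(x) = 4 cosh(x/4),
and at the endpoints
    y(±7) = 4 cosh(7/4).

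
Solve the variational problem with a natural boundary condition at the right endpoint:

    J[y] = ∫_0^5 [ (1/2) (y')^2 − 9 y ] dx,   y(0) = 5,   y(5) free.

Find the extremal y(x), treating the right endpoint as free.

The Lagrangian L = (1/2) (y')^2 − 9 y gives
    ∂L/∂y = −9,   ∂L/∂y' = y'.
Euler-Lagrange: d/dx(y') − (−9) = 0, i.e. y'' + 9 = 0, so
    y(x) = −(9/2) x^2 + C1 x + C2.
Fixed left endpoint y(0) = 5 ⇒ C2 = 5.
The right endpoint x = 5 is free, so the natural (transversality) condition is ∂L/∂y' |_{x=5} = 0, i.e. y'(5) = 0.
Compute y'(x) = −9 x + C1, so y'(5) = −45 + C1 = 0 ⇒ C1 = 45.
Therefore the extremal is
    y(x) = −(9/2) x^2 + 45 x + 5.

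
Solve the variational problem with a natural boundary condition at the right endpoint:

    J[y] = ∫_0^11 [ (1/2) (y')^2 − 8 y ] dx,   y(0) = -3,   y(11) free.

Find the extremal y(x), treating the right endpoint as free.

The Lagrangian L = (1/2) (y')^2 − 8 y gives
    ∂L/∂y = −8,   ∂L/∂y' = y'.
Euler-Lagrange: d/dx(y') − (−8) = 0, i.e. y'' + 8 = 0, so
    y(x) = −(8/2) x^2 + C1 x + C2.
Fixed left endpoint y(0) = -3 ⇒ C2 = -3.
The right endpoint x = 11 is free, so the natural (transversality) condition is ∂L/∂y' |_{x=11} = 0, i.e. y'(11) = 0.
Compute y'(x) = −8 x + C1, so y'(11) = −88 + C1 = 0 ⇒ C1 = 88.
Therefore the extremal is
    y(x) = −4 x^2 + 88 x − 3.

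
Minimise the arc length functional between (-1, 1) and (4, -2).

Arc-length functional: J[y] = ∫ sqrt(1 + (y')^2) dx.
Lagrangian L = sqrt(1 + (y')^2) has no explicit y dependence, so ∂L/∂y = 0 and the Euler-Lagrange equation gives
    d/dx( y' / sqrt(1 + (y')^2) ) = 0  ⇒  y' / sqrt(1 + (y')^2) = const.
Hence y' is constant, so y(x) is affine.
Fitting the endpoints (-1, 1) and (4, -2):
    slope m = ((-2) − 1) / (4 − (-1)) = -3/5,
    intercept c = 1 − m·(-1) = 2/5.
Extremal: y(x) = (-3/5) x + 2/5.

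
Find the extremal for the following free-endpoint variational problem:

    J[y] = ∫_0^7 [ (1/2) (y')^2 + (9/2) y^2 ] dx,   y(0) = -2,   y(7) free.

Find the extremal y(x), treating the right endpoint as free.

The Lagrangian L = (1/2) (y')^2 + (9/2) y^2 gives
    ∂L/∂y = 9 y,   ∂L/∂y' = y'.
Euler-Lagrange: y'' − 9 y = 0.
With k = 3, the general solution is
    y(x) = A cosh(3 x) + B sinh(3 x).
Fixed left endpoint y(0) = -2 ⇒ A = -2.
The right endpoint x = 7 is free, so the natural (transversality) condition is ∂L/∂y' |_{x=7} = 0, i.e. y'(7) = 0.
Compute y'(x) = A k sinh(k x) + B k cosh(k x), so
    y'(7) = A k sinh(k·7) + B k cosh(k·7) = 0
    ⇒ B = −A tanh(k·7) = 2 tanh(3·7).
Therefore the extremal is
    y(x) = −2 cosh(3 x) + 2 tanh(3·7) sinh(3 x).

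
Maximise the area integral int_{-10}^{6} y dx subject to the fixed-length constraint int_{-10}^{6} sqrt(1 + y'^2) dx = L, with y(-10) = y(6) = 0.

Set up the augmented Lagrangian using a multiplier λ for the length constraint:
    F(y, y') = y − λ sqrt(1 + y'^2).
F has no explicit x dependence, so the Beltrami identity yields a first integral
    F − y' ∂F/∂y' = C.
Compute ∂F/∂y' = −λ y' / sqrt(1 + y'^2). Then
    y − λ sqrt(1 + y'^2) + λ y'^2 / sqrt(1 + y'^2) = C
    ⇒  y − λ / sqrt(1 + y'^2) = C.
Solving for y' and integrating gives
    (x − a)^2 + (y − b)^2 = λ^2,
a circular arc of radius λ. The constants a, b are determined by the endpoint conditions y(-10) = y(6) = 0, and λ is fixed implicitly by the length constraint
    ∫_{-10}^{6} sqrt(1 + y'^2) dx = L.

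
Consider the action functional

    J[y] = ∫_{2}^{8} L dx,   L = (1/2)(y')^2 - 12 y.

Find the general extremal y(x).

The Lagrangian is L = (1/2)(y')^2 - 12 y.
∂L/∂y = -12.
∂L/∂y' = y'.
The Euler-Lagrange equation d/dx(∂L/∂y') − ∂L/∂y = 0 becomes:
    y'' + 12 = 0
General solution: y(x) = -6 x^2 + A x + B, where A and B are arbitrary constants fixed by the endpoint conditions.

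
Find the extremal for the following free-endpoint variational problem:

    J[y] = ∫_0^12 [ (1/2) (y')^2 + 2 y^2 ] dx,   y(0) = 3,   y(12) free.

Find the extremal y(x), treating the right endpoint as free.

The Lagrangian L = (1/2) (y')^2 + 2 y^2 gives
    ∂L/∂y = 4 y,   ∂L/∂y' = y'.
Euler-Lagrange: y'' − 4 y = 0.
With k = 2, the general solution is
    y(x) = A cosh(2 x) + B sinh(2 x).
Fixed left endpoint y(0) = 3 ⇒ A = 3.
The right endpoint x = 12 is free, so the natural (transversality) condition is ∂L/∂y' |_{x=12} = 0, i.e. y'(12) = 0.
Compute y'(x) = A k sinh(k x) + B k cosh(k x), so
    y'(12) = A k sinh(k·12) + B k cosh(k·12) = 0
    ⇒ B = −A tanh(k·12) = − 3 tanh(2·12).
Therefore the extremal is
    y(x) = 3 cosh(2 x) − 3 tanh(2·12) sinh(2 x).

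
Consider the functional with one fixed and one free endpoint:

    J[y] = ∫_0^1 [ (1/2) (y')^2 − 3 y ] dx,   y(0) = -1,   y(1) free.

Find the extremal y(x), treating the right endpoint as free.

The Lagrangian L = (1/2) (y')^2 − 3 y gives
    ∂L/∂y = −3,   ∂L/∂y' = y'.
Euler-Lagrange: d/dx(y') − (−3) = 0, i.e. y'' + 3 = 0, so
    y(x) = −(3/2) x^2 + C1 x + C2.
Fixed left endpoint y(0) = -1 ⇒ C2 = -1.
The right endpoint x = 1 is free, so the natural (transversality) condition is ∂L/∂y' |_{x=1} = 0, i.e. y'(1) = 0.
Compute y'(x) = −3 x + C1, so y'(1) = −3 + C1 = 0 ⇒ C1 = 3.
Therefore the extremal is
    y(x) = −(3/2) x^2 + 3 x − 1.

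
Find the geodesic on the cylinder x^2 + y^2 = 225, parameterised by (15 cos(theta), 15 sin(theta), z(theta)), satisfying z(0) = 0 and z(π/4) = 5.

Parameterise the cylinder of radius R = 15 as
    r(θ) = (15 cos θ, 15 sin θ, z(θ)).
The arc-length element is
    ds = sqrt(225 + (dz/dθ)^2) dθ,
so the Lagrangian is L = sqrt(225 + z'^2).
L depends on z' only, not on z or θ, so ∂L/∂z = 0 and
    ∂L/∂z' = z' / sqrt(225 + z'^2).
The Euler-Lagrange equation gives
    d/dθ( z' / sqrt(225 + z'^2) ) = 0,
so z' is constant. Integrating once:
    z(θ) = a θ + b,
a helix on the cylinder (a straight line when the cylinder is unrolled). The constants a, b are determined by the endpoint conditions.
With endpoint conditions z(0) = 0 and z(π/4) = 5: from z(0) = b we get b = 0, and a·π/4 + 0 = 5 gives a = 20/π, so
    z(θ) = (20/π) θ.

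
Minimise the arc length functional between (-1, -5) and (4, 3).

Arc-length functional: J[y] = ∫ sqrt(1 + (y')^2) dx.
Lagrangian L = sqrt(1 + (y')^2) has no explicit y dependence, so ∂L/∂y = 0 and the Euler-Lagrange equation gives
    d/dx( y' / sqrt(1 + (y')^2) ) = 0  ⇒  y' / sqrt(1 + (y')^2) = const.
Hence y' is constant, so y(x) is affine.
Fitting the endpoints (-1, -5) and (4, 3):
    slope m = (3 − (-5)) / (4 − (-1)) = 8/5,
    intercept c = (-5) − m·(-1) = -17/5.
Extremal: y(x) = (8/5) x - 17/5.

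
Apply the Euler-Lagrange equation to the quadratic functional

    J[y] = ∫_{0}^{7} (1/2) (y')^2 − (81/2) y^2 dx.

The Lagrangian is L = (1/2) (y')^2 − (81/2) y^2.
Compute ∂L/∂y = -81y, ∂L/∂y' = y'.
The Euler-Lagrange equation d/dx(∂L/∂y') − ∂L/∂y = 0 reduces to
    y'' + 81 y = 0.
Its general solution is
    y(x) = A sin(9x) + B cos(9x),
with A, B fixed by the endpoint conditions.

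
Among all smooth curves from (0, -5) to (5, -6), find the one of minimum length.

Arc-length functional: J[y] = ∫ sqrt(1 + (y')^2) dx.
Lagrangian L = sqrt(1 + (y')^2) has no explicit y dependence, so ∂L/∂y = 0 and the Euler-Lagrange equation gives
    d/dx( y' / sqrt(1 + (y')^2) ) = 0  ⇒  y' / sqrt(1 + (y')^2) = const.
Hence y' is constant, so y(x) is affine.
Fitting the endpoints (0, -5) and (5, -6):
    slope m = ((-6) − (-5)) / (5 − 0) = -1/5,
    intercept c = (-5) − m·0 = -5.
Extremal: y(x) = (-1/5) x - 5.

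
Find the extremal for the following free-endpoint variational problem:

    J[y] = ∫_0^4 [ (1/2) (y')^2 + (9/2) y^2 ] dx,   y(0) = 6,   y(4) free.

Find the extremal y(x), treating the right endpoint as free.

The Lagrangian L = (1/2) (y')^2 + (9/2) y^2 gives
    ∂L/∂y = 9 y,   ∂L/∂y' = y'.
Euler-Lagrange: y'' − 9 y = 0.
With k = 3, the general solution is
    y(x) = A cosh(3 x) + B sinh(3 x).
Fixed left endpoint y(0) = 6 ⇒ A = 6.
The right endpoint x = 4 is free, so the natural (transversality) condition is ∂L/∂y' |_{x=4} = 0, i.e. y'(4) = 0.
Compute y'(x) = A k sinh(k x) + B k cosh(k x), so
    y'(4) = A k sinh(k·4) + B k cosh(k·4) = 0
    ⇒ B = −A tanh(k·4) = − 6 tanh(3·4).
Therefore the extremal is
    y(x) = 6 cosh(3 x) − 6 tanh(3·4) sinh(3 x).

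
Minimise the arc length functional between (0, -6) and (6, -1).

Arc-length functional: J[y] = ∫ sqrt(1 + (y')^2) dx.
Lagrangian L = sqrt(1 + (y')^2) has no explicit y dependence, so ∂L/∂y = 0 and the Euler-Lagrange equation gives
    d/dx( y' / sqrt(1 + (y')^2) ) = 0  ⇒  y' / sqrt(1 + (y')^2) = const.
Hence y' is constant, so y(x) is affine.
Fitting the endpoints (0, -6) and (6, -1):
    slope m = ((-1) − (-6)) / (6 − 0) = 5/6,
    intercept c = (-6) − m·0 = -6.
Extremal: y(x) = (5/6) x - 6.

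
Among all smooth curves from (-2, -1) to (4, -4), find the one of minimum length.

Arc-length functional: J[y] = ∫ sqrt(1 + (y')^2) dx.
Lagrangian L = sqrt(1 + (y')^2) has no explicit y dependence, so ∂L/∂y = 0 and the Euler-Lagrange equation gives
    d/dx( y' / sqrt(1 + (y')^2) ) = 0  ⇒  y' / sqrt(1 + (y')^2) = const.
Hence y' is constant, so y(x) is affine.
Fitting the endpoints (-2, -1) and (4, -4):
    slope m = ((-4) − (-1)) / (4 − (-2)) = -1/2,
    intercept c = (-1) − m·(-2) = -2.
Extremal: y(x) = (-1/2) x - 2.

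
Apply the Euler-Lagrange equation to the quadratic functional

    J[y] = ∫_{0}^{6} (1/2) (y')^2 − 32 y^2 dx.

The Lagrangian is L = (1/2) (y')^2 − 32 y^2.
Compute ∂L/∂y = -64y, ∂L/∂y' = y'.
The Euler-Lagrange equation d/dx(∂L/∂y') − ∂L/∂y = 0 reduces to
    y'' + 64 y = 0.
Its general solution is
    y(x) = A sin(8x) + B cos(8x),
with A, B fixed by the endpoint conditions.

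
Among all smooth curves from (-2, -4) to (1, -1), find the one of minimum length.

Arc-length functional: J[y] = ∫ sqrt(1 + (y')^2) dx.
Lagrangian L = sqrt(1 + (y')^2) has no explicit y dependence, so ∂L/∂y = 0 and the Euler-Lagrange equation gives
    d/dx( y' / sqrt(1 + (y')^2) ) = 0  ⇒  y' / sqrt(1 + (y')^2) = const.
Hence y' is constant, so y(x) is affine.
Fitting the endpoints (-2, -4) and (1, -1):
    slope m = ((-1) − (-4)) / (1 − (-2)) = 1,
    intercept c = (-4) − m·(-2) = -2.
Extremal: y(x) = x - 2.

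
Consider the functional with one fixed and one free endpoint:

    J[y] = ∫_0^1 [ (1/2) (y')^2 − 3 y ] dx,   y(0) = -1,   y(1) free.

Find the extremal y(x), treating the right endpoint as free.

The Lagrangian L = (1/2) (y')^2 − 3 y gives
    ∂L/∂y = −3,   ∂L/∂y' = y'.
Euler-Lagrange: d/dx(y') − (−3) = 0, i.e. y'' + 3 = 0, so
    y(x) = −(3/2) x^2 + C1 x + C2.
Fixed left endpoint y(0) = -1 ⇒ C2 = -1.
The right endpoint x = 1 is free, so the natural (transversality) condition is ∂L/∂y' |_{x=1} = 0, i.e. y'(1) = 0.
Compute y'(x) = −3 x + C1, so y'(1) = −3 + C1 = 0 ⇒ C1 = 3.
Therefore the extremal is
    y(x) = −(3/2) x^2 + 3 x − 1.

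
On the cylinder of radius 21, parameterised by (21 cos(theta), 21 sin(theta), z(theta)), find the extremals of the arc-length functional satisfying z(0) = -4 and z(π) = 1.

Parameterise the cylinder of radius R = 21 as
    r(θ) = (21 cos θ, 21 sin θ, z(θ)).
The arc-length element is
    ds = sqrt(441 + (dz/dθ)^2) dθ,
so the Lagrangian is L = sqrt(441 + z'^2).
L depends on z' only, not on z or θ, so ∂L/∂z = 0 and
    ∂L/∂z' = z' / sqrt(441 + z'^2).
The Euler-Lagrange equation gives
    d/dθ( z' / sqrt(441 + z'^2) ) = 0,
so z' is constant. Integrating once:
    z(θ) = a θ + b,
a helix on the cylinder (a straight line when the cylinder is unrolled). The constants a, b are determined by the endpoint conditions.
With endpoint conditions z(0) = -4 and z(π) = 1: from z(0) = b we get b = -4, and a·π + -4 = 1 gives a = 5/π, so
    z(θ) = (5/π) θ − 4.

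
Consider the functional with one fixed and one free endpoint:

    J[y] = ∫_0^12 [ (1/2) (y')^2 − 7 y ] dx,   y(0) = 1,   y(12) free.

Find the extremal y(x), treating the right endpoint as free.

The Lagrangian L = (1/2) (y')^2 − 7 y gives
    ∂L/∂y = −7,   ∂L/∂y' = y'.
Euler-Lagrange: d/dx(y') − (−7) = 0, i.e. y'' + 7 = 0, so
    y(x) = −(7/2) x^2 + C1 x + C2.
Fixed left endpoint y(0) = 1 ⇒ C2 = 1.
The right endpoint x = 12 is free, so the natural (transversality) condition is ∂L/∂y' |_{x=12} = 0, i.e. y'(12) = 0.
Compute y'(x) = −7 x + C1, so y'(12) = −84 + C1 = 0 ⇒ C1 = 84.
Therefore the extremal is
    y(x) = −(7/2) x^2 + 84 x + 1.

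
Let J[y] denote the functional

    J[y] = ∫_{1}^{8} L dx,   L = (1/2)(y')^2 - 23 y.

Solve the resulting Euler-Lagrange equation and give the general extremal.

The Lagrangian is L = (1/2)(y')^2 - 23 y.
∂L/∂y = -23.
∂L/∂y' = y'.
The Euler-Lagrange equation d/dx(∂L/∂y') − ∂L/∂y = 0 becomes:
    y'' + 23 = 0
General solution: y(x) = -(23/2) x^2 + A x + B, where A and B are arbitrary constants fixed by the endpoint conditions.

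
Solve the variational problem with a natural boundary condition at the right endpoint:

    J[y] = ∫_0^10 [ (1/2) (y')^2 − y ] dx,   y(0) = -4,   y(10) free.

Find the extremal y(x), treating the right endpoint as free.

The Lagrangian L = (1/2) (y')^2 − y gives
    ∂L/∂y = −1,   ∂L/∂y' = y'.
Euler-Lagrange: d/dx(y') − (−1) = 0, i.e. y'' + 1 = 0, so
    y(x) = −(1/2) x^2 + C1 x + C2.
Fixed left endpoint y(0) = -4 ⇒ C2 = -4.
The right endpoint x = 10 is free, so the natural (transversality) condition is ∂L/∂y' |_{x=10} = 0, i.e. y'(10) = 0.
Compute y'(x) = −1 x + C1, so y'(10) = −10 + C1 = 0 ⇒ C1 = 10.
Therefore the extremal is
    y(x) = −x^2/2 + 10 x − 4.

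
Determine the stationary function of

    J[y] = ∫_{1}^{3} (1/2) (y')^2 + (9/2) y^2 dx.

The Lagrangian is L = (1/2) (y')^2 + (9/2) y^2.
Compute ∂L/∂y = 9y, ∂L/∂y' = y'.
The Euler-Lagrange equation d/dx(∂L/∂y') − ∂L/∂y = 0 reduces to
    y'' − 9 y = 0.
Its general solution is
    y(x) = A e^(3x) + B e^(−3x),
with A, B fixed by the endpoint conditions.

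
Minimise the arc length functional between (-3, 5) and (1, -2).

Arc-length functional: J[y] = ∫ sqrt(1 + (y')^2) dx.
Lagrangian L = sqrt(1 + (y')^2) has no explicit y dependence, so ∂L/∂y = 0 and the Euler-Lagrange equation gives
    d/dx( y' / sqrt(1 + (y')^2) ) = 0  ⇒  y' / sqrt(1 + (y')^2) = const.
Hence y' is constant, so y(x) is affine.
Fitting the endpoints (-3, 5) and (1, -2):
    slope m = ((-2) − 5) / (1 − (-3)) = -7/4,
    intercept c = 5 − m·(-3) = -1/4.
Extremal: y(x) = (-7/4) x - 1/4.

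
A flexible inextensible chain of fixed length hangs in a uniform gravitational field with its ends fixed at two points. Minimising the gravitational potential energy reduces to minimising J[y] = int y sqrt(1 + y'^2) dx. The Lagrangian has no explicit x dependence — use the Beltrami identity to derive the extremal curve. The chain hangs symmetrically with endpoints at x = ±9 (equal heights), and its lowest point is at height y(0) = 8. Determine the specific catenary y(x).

The Lagrangian L(y, y') = y sqrt(1 + y'^2) has no explicit x dependence, so the Beltrami identity applies:
    L − y' ∂L/∂y' = C.
Compute ∂L/∂y' = y · y' / sqrt(1 + y'^2). Then
    L − y' ∂L/∂y'
    = y sqrt(1 + y'^2) − y · y'^2 / sqrt(1 + y'^2)
    = y (1 + y'^2 − y'^2) / sqrt(1 + y'^2)
    = y / sqrt(1 + y'^2) = C.
Squaring gives y^2 = C^2 (1 + y'^2), i.e.
    y'^2 = y^2 / C^2 − 1.
Separating variables,
    dy / sqrt(y^2 − C^2) = dx / C,
and integrating gives arccosh(y / C) = (x − a)/C, so
    y(x) = C cosh((x − a)/C),
the catenary. The constants C and a are fixed by the two endpoint conditions (and, for the hanging-chain problem, the length constraint selects C).
Now fit the given data. The endpoints x = ±9 are symmetric at equal height, so the catenary is even about its minimum: a = 0 and y(x) = C cosh(x/C). The lowest point is y(0) = C cosh(0) = C, and we are told y(0) = 8, so C = 8. Therefore
    y(x) = 8 cosh(x/8),
and at the endpoints
    y(±9) = 8 cosh(9/8).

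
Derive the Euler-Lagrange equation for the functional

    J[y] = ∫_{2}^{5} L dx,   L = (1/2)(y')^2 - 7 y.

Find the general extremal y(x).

The Lagrangian is L = (1/2)(y')^2 - 7 y.
∂L/∂y = -7.
∂L/∂y' = y'.
The Euler-Lagrange equation d/dx(∂L/∂y') − ∂L/∂y = 0 becomes:
    y'' + 7 = 0
General solution: y(x) = -(7/2) x^2 + A x + B, where A and B are arbitrary constants fixed by the endpoint conditions.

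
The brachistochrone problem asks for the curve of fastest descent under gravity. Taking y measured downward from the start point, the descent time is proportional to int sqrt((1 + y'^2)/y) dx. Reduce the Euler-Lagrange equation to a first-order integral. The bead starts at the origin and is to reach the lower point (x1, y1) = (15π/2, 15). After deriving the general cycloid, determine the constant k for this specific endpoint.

The Lagrangian L = sqrt((1 + y'^2) / y) has no explicit x dependence, so the Beltrami identity applies:
    L − y' ∂L/∂y' = C.
Compute ∂L/∂y' = y' / sqrt(y (1 + y'^2)).
Substitute:
    sqrt((1 + y'^2)/y) − y'·y' / sqrt(y (1 + y'^2))
    = (1 + y'^2) / sqrt(y (1 + y'^2)) − y'^2 / sqrt(y (1 + y'^2))
    = 1 / sqrt(y (1 + y'^2)) = C.
Squaring and rearranging gives the first integral
    y (1 + y'^2) = 1/C^2 =: k   (constant).
Solving this first-order ODE by the substitution
    y = (k/2)(1 − cos θ)
yields the cycloid parameterisation
    x(θ) = (k/2)(θ − sin θ),   y(θ) = (k/2)(1 − cos θ).
The constant k is fixed by the endpoint condition.
Now fit the given lower endpoint (x1, y1) = (15π/2, 15). At the bottom of the first arch (θ = π), the parametric equations give
    y(π) = (k/2)(1 − cos π) = k,
    x(π) = (k/2)(π − sin π) = kπ/2.
Matching y(π) = 15 gives k = 15, consistent with x(π) = 15π/2. Therefore the specific cycloid is
    x(θ) = (15/2)(θ − sin θ),   y(θ) = (15/2)(1 − cos θ).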